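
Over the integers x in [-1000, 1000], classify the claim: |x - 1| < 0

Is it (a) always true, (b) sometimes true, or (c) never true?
An absolute value is never negative, so the left side is ≥ 0 for every x, while the right side is 0. Tightest case in [-1000, 1000] is x = 1:
x = 1: LHS = |1 - 1| = |0| = 0; 0 < 0 — FAILS
Hence LHS − RHS is never negative, i.e. LHS ≥ RHS throughout, so the claimed relation (<) fails for every integer in [-1000, 1000].

No integer in the range satisfies it.

Answer: Never true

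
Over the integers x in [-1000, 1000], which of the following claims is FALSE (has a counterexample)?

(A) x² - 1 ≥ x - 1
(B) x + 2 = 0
(A) Over all integers in [-1000, 1000], LHS − RHS is smallest at x = 0, where it equals 0:
x = 0: LHS = 0² - 1 = -1, RHS = 0 - 1 = -1; -1 ≥ -1 — holds
At the ends of the range:
x = -1000: LHS = (-1000)² - 1 = 999999, RHS = (-1000) - 1 = -1001; 999999 ≥ -1001 — holds
x = 1000: LHS = 1000² - 1 = 999999, RHS = 1000 - 1 = 999; 999999 ≥ 999 — holds
Hence LHS − RHS is never negative, i.e. LHS ≥ RHS throughout, so the relation holds for every integer in [-1000, 1000].

(B) x = 0: LHS = 0 + 2 = 2; 2 = 0 — FAILS

Only (B) has a counterexample.

Answer: B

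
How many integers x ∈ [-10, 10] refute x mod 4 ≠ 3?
Counterexamples in [-10, 10]: {-9, -5, -1, 3, 7}.

Counting them gives 5 values.

Answer: 5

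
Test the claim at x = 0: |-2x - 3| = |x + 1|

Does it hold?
x = 0: LHS = |-2·0 - 3| = |-3| = 3, RHS = |0 + 1| = |1| = 1; 3 = 1 — FAILS

The relation fails at x = 0, so x = 0 is a counterexample.

Answer: No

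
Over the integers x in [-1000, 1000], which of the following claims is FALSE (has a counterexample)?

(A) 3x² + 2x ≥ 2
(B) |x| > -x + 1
(A) x = 0: LHS = 3·0² + 2·0 = 0; 0 ≥ 2 — FAILS
(B) x = 0: LHS = |0| = 0, RHS = -0 + 1 = 1; 0 > 1 — FAILS

Answer: Both A and B are false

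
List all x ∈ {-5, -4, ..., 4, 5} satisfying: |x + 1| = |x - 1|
Holds for: {0}
Fails for: {-5, -4, -3, -2, -1, 1, 2, 3, 4, 5}

Answer: {0}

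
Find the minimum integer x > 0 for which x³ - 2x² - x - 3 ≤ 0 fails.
Testing positive integers:
x = 1: LHS = 1³ - 2·1² - 1 - 3 = -5; -5 ≤ 0 — holds
x = 2: LHS = 2³ - 2·2² - 2 - 3 = -5; -5 ≤ 0 — holds
x = 3: LHS = 3³ - 2·3² - 3 - 3 = 3; 3 ≤ 0 — FAILS  ← smallest positive counterexample

Answer: x = 3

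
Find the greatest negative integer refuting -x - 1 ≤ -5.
Testing negative integers from -1 downward:
x = -1: LHS = -(-1) - 1 = 0; 0 ≤ -5 — FAILS  ← closest negative counterexample to 0

Answer: x = -1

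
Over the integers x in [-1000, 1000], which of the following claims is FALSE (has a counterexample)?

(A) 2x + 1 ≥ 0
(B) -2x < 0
(A) x = -1: LHS = 2·(-1) + 1 = -1; -1 ≥ 0 — FAILS
(B) x = 0: LHS = -2·0 = 0; 0 < 0 — FAILS

Answer: Both A and B are false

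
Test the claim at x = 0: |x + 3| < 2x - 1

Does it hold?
x = 0: LHS = |0 + 3| = |3| = 3, RHS = 2·0 - 1 = -1; 3 < -1 — FAILS

The relation fails at x = 0, so x = 0 is a counterexample.

Answer: No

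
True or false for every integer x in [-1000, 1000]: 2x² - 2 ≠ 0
The claim fails at x = 1:
x = 1: LHS = 2·1² - 2 = 0; 0 ≠ 0 — FAILS

Because a single integer refutes it, the statement is false.

Answer: False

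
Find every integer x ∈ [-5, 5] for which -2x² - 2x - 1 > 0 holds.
Over all integers in [-5, 5], LHS − RHS is largest at x = 0, where it equals -1:
x = 0: LHS = -2·0² - 2·0 - 1 = -1; -1 > 0 — FAILS
At the ends of the range:
x = -5: LHS = -2·(-5)² - 2·(-5) - 1 = -41; -41 > 0 — FAILS
x = 5: LHS = -2·5² - 2·5 - 1 = -61; -61 > 0 — FAILS
Hence LHS − RHS is never positive, i.e. LHS ≤ RHS throughout, so the claimed relation (>) fails for every integer in [-5, 5].

Answer: None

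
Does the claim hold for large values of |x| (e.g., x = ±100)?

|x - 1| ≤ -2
x = 100: LHS = |100 - 1| = |99| = 99; 99 ≤ -2 — FAILS
x = -100: LHS = |(-100) - 1| = |-101| = 101; 101 ≤ -2 — FAILS

Answer: No, fails for both x = 100 and x = -100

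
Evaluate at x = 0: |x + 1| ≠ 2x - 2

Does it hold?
x = 0: LHS = |0 + 1| = |1| = 1, RHS = 2·0 - 2 = -2; 1 ≠ -2 — holds

The relation is satisfied at x = 0.

Answer: Yes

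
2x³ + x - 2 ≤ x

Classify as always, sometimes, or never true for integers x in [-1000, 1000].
Holds at x = 0: LHS = 2·0³ + 0 - 2 = -2; -2 ≤ 0 — holds
Fails at x = 2: LHS = 2·2³ + 2 - 2 = 16; 16 ≤ 2 — FAILS
It is satisfied by some integers in the range but not all.

Answer: Sometimes true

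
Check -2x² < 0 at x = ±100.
x = 100: LHS = -2·100² = -20000; -20000 < 0 — holds
x = -100: LHS = -2·(-100)² = -20000; -20000 < 0 — holds

Answer: Yes, holds for both x = 100 and x = -100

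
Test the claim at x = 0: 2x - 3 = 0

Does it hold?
x = 0: LHS = 2·0 - 3 = -3; -3 = 0 — FAILS

The relation fails at x = 0, so x = 0 is a counterexample.

Answer: No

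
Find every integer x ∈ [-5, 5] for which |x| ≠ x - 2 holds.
Over all integers in [-5, 5], LHS − RHS is always positive; it is smallest at x = 0, where it equals 2:
x = 0: LHS = |0| = 0, RHS = 0 - 2 = -2; 0 ≠ -2 — holds
At the ends of the range:
x = -5: LHS = |-5| = 5, RHS = (-5) - 2 = -7; 5 ≠ -7 — holds
x = 5: LHS = |5| = 5, RHS = 5 - 2 = 3; 5 ≠ 3 — holds
Hence LHS − RHS is never 0, i.e. the two sides are never equal, so the relation holds for every integer in [-5, 5].

Answer: All integers in [-5, 5]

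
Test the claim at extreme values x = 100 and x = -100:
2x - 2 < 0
x = 100: LHS = 2·100 - 2 = 198; 198 < 0 — FAILS
x = -100: LHS = 2·(-100) - 2 = -202; -202 < 0 — holds

Answer: Partially: fails for x = 100, holds for x = -100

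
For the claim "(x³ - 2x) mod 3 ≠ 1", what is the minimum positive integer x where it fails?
Testing positive integers:
x = 1: LHS = (1³ - 2·1) mod 3 = (-1) mod 3 = 2; 2 ≠ 1 — holds
x = 2: LHS = (2³ - 2·2) mod 3 = 4 mod 3 = 1; 1 ≠ 1 — FAILS  ← smallest positive counterexample

Answer: x = 2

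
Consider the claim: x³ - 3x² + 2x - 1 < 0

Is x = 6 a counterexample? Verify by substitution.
Substitute x = 6 into the relation:
x = 6: LHS = 6³ - 3·6² + 2·6 - 1 = 119; 119 < 0 — FAILS

Since the claim fails at x = 6, this value is a counterexample.

Answer: Yes, x = 6 is a counterexample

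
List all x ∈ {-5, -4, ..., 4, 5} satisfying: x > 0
Holds for: {1, 2, 3, 4, 5}
Fails for: {-5, -4, -3, -2, -1, 0}

Answer: {1, 2, 3, 4, 5}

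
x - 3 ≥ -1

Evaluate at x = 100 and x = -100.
x = 100: LHS = 100 - 3 = 97; 97 ≥ -1 — holds
x = -100: LHS = (-100) - 3 = -103; -103 ≥ -1 — FAILS

Answer: Partially: holds for x = 100, fails for x = -100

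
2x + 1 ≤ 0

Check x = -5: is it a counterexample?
Substitute x = -5 into the relation:
x = -5: LHS = 2·(-5) + 1 = -9; -9 ≤ 0 — holds

The claim holds here, so x = -5 is not a counterexample. (A counterexample exists elsewhere, e.g. x = 0.)

Answer: No, x = -5 is not a counterexample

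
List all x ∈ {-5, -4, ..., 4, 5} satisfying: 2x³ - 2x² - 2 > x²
Holds for: {2, 3, 4, 5}
Fails for: {-5, -4, -3, -2, -1, 0, 1}

Answer: {2, 3, 4, 5}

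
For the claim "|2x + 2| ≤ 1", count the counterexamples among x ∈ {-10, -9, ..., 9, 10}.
Counterexamples in [-10, 10]: {-10, -9, -8, -7, -6, -5, -4, -3, -2, 0, 1, 2, 3, 4, 5, 6, 7, 8, 9, 10}.

Counting them gives 20 values.

Answer: 20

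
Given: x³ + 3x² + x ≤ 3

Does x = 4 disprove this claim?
Substitute x = 4 into the relation:
x = 4: LHS = 4³ + 3·4² + 4 = 116; 116 ≤ 3 — FAILS

Since the claim fails at x = 4, this value is a counterexample.

Answer: Yes, x = 4 is a counterexample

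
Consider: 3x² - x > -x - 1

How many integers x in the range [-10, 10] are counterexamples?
Over all integers in [-10, 10], LHS − RHS is smallest at x = 0, where it equals 1:
x = 0: LHS = 3·0² - 0 = 0, RHS = -0 - 1 = -1; 0 > -1 — holds
At the ends of the range:
x = -10: LHS = 3·(-10)² - (-10) = 310, RHS = -(-10) - 1 = 9; 310 > 9 — holds
x = 10: LHS = 3·10² - 10 = 290, RHS = -10 - 1 = -11; 290 > -11 — holds
Hence LHS − RHS is never zero or negative, i.e. LHS > RHS throughout, so the relation holds for every integer in [-10, 10].

No counterexample appears in that range.

Answer: 0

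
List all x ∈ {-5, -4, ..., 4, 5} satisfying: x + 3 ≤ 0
Holds for: {-5, -4, -3}
Fails for: {-2, -1, 0, 1, 2, 3, 4, 5}

Answer: {-5, -4, -3}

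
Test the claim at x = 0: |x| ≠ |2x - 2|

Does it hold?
x = 0: LHS = |0| = 0, RHS = |2·0 - 2| = |-2| = 2; 0 ≠ 2 — holds

The relation is satisfied at x = 0.

Answer: Yes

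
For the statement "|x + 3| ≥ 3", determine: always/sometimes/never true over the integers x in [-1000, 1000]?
Holds at x = 0: LHS = |0 + 3| = |3| = 3; 3 ≥ 3 — holds
Fails at x = -1: LHS = |(-1) + 3| = |2| = 2; 2 ≥ 3 — FAILS
It is satisfied by some integers in the range but not all.

Answer: Sometimes true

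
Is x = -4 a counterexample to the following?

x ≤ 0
Substitute x = -4 into the relation:
x = -4: -4 ≤ 0 — holds

The claim holds here, so x = -4 is not a counterexample. (A counterexample exists elsewhere, e.g. x = 1.)

Answer: No, x = -4 is not a counterexample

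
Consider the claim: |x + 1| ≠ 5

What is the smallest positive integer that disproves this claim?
Testing positive integers:
x = 1: LHS = |1 + 1| = |2| = 2; 2 ≠ 5 — holds
x = 2: LHS = |2 + 1| = |3| = 3; 3 ≠ 5 — holds
x = 3: LHS = |3 + 1| = |4| = 4; 4 ≠ 5 — holds
x = 4: LHS = |4 + 1| = |5| = 5; 5 ≠ 5 — FAILS  ← smallest positive counterexample

Answer: x = 4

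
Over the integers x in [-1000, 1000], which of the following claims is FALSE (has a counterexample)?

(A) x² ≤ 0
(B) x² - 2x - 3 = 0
(A) x = 1: LHS = 1² = 1; 1 ≤ 0 — FAILS
(B) x = 0: LHS = 0² - 2·0 - 3 = -3; -3 = 0 — FAILS

Answer: Both A and B are false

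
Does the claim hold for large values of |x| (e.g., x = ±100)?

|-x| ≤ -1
x = 100: LHS = |-100| = 100; 100 ≤ -1 — FAILS
x = -100: LHS = |-(-100)| = |100| = 100; 100 ≤ -1 — FAILS

Answer: No, fails for both x = 100 and x = -100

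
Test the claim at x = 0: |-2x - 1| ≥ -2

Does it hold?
x = 0: LHS = |-2·0 - 1| = |-1| = 1; 1 ≥ -2 — holds

The relation is satisfied at x = 0.

Answer: Yes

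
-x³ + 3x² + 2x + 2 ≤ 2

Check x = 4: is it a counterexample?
Substitute x = 4 into the relation:
x = 4: LHS = -4³ + 3·4² + 2·4 + 2 = -6; -6 ≤ 2 — holds

The claim holds here, so x = 4 is not a counterexample. (A counterexample exists elsewhere, e.g. x = 1.)

Answer: No, x = 4 is not a counterexample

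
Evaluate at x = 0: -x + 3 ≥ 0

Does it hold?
x = 0: LHS = -0 + 3 = 3; 3 ≥ 0 — holds

The relation is satisfied at x = 0.

Answer: Yes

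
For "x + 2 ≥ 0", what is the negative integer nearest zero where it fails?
Testing negative integers from -1 downward:
x = -1: LHS = (-1) + 2 = 1; 1 ≥ 0 — holds
x = -2: LHS = (-2) + 2 = 0; 0 ≥ 0 — holds
x = -3: LHS = (-3) + 2 = -1; -1 ≥ 0 — FAILS  ← closest negative counterexample to 0

Answer: x = -3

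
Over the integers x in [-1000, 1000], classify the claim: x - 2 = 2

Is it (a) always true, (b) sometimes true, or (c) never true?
Holds at x = 4: LHS = 4 - 2 = 2; 2 = 2 — holds
Fails at x = 0: LHS = 0 - 2 = -2; -2 = 2 — FAILS
It is satisfied by some integers in the range but not all.

Answer: Sometimes true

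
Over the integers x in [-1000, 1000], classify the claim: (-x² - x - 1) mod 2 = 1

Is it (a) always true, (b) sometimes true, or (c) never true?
For a polynomial with integer coefficients, its value mod 2 depends only on x mod 2, so it suffices to check one representative of each residue class, x = 0, 1:
x = 0: LHS = (-0² - 0 - 1) mod 2 = (-1) mod 2 = 1; 1 = 1 — holds
x = 1: LHS = (-1² - 1 - 1) mod 2 = (-3) mod 2 = 1; 1 = 1 — holds
The relation holds in every residue class, so the relation holds for every integer in [-1000, 1000].

No counterexample exists.

Answer: Always true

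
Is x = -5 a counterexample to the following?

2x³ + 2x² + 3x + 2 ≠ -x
Substitute x = -5 into the relation:
x = -5: LHS = 2·(-5)³ + 2·(-5)² + 3·(-5) + 2 = -213, RHS = -(-5) = 5; -213 ≠ 5 — holds

The relation holds at x = -5, so it is not a counterexample.

Answer: No, x = -5 is not a counterexample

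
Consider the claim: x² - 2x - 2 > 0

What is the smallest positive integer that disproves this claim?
Testing positive integers:
x = 1: LHS = 1² - 2·1 - 2 = -3; -3 > 0 — FAILS  ← smallest positive counterexample

Answer: x = 1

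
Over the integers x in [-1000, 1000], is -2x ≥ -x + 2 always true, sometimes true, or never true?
Holds at x = -2: LHS = -2·(-2) = 4, RHS = -(-2) + 2 = 4; 4 ≥ 4 — holds
Fails at x = 0: LHS = -2·0 = 0, RHS = -0 + 2 = 2; 0 ≥ 2 — FAILS
It is satisfied by some integers in the range but not all.

Answer: Sometimes true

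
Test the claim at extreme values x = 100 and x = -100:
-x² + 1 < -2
x = 100: LHS = -100² + 1 = -9999; -9999 < -2 — holds
x = -100: LHS = -(-100)² + 1 = -9999; -9999 < -2 — holds

Answer: Yes, holds for both x = 100 and x = -100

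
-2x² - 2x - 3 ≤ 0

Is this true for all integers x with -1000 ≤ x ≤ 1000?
Over all integers in [-1000, 1000], LHS − RHS is largest at x = 0, where it equals -3:
x = 0: LHS = -2·0² - 2·0 - 3 = -3; -3 ≤ 0 — holds
At the ends of the range:
x = -1000: LHS = -2·(-1000)² - 2·(-1000) - 3 = -1998003; -1998003 ≤ 0 — holds
x = 1000: LHS = -2·1000² - 2·1000 - 3 = -2002003; -2002003 ≤ 0 — holds
Hence LHS − RHS is never positive, i.e. LHS ≤ RHS throughout, so the relation holds for every integer in [-1000, 1000].

No counterexample exists.

Answer: True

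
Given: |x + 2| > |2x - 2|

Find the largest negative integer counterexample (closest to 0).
Testing negative integers from -1 downward:
x = -1: LHS = |(-1) + 2| = |1| = 1, RHS = |2·(-1) - 2| = |-4| = 4; 1 > 4 — FAILS  ← closest negative counterexample to 0

Answer: x = -1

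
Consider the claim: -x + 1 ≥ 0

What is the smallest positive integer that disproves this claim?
Testing positive integers:
x = 1: LHS = -1 + 1 = 0; 0 ≥ 0 — holds
x = 2: LHS = -2 + 1 = -1; -1 ≥ 0 — FAILS  ← smallest positive counterexample

Answer: x = 2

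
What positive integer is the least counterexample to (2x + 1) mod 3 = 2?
Testing positive integers:
x = 1: LHS = (2·1 + 1) mod 3 = 3 mod 3 = 0; 0 = 2 — FAILS  ← smallest positive counterexample

Answer: x = 1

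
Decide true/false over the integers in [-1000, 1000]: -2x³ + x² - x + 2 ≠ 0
The claim fails at x = 1:
x = 1: LHS = -2·1³ + 1² - 1 + 2 = 0; 0 ≠ 0 — FAILS

Because a single integer refutes it, the statement is false.

Answer: False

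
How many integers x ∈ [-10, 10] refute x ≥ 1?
Counterexamples in [-10, 10]: {-10, -9, -8, -7, -6, -5, -4, -3, -2, -1, 0}.

Counting them gives 11 values.

Answer: 11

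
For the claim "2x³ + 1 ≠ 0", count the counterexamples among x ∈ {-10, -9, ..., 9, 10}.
Track d = LHS − RHS over the integers in [-10, 10]. Equality would need d = 0, but d changes sign only between consecutive integers, jumping over 0:
x = -1: LHS = 2·(-1)³ + 1 = -1; -1 ≠ 0 — holds  (d = -1)
x = 0: LHS = 2·0³ + 1 = 1; 1 ≠ 0 — holds  (d = 1)
Away from these crossings d keeps a constant sign, and checking every integer in [-10, 10] confirms d ≠ 0 throughout. Hence the two sides are never equal, so the relation holds for every integer in [-10, 10].

No counterexample appears in that range.

Answer: 0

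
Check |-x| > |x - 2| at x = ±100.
x = 100: LHS = |-100| = 100, RHS = |100 - 2| = |98| = 98; 100 > 98 — holds
x = -100: LHS = |-(-100)| = |100| = 100, RHS = |(-100) - 2| = |-102| = 102; 100 > 102 — FAILS

Answer: Partially: holds for x = 100, fails for x = -100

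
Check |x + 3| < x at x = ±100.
x = 100: LHS = |100 + 3| = |103| = 103; 103 < 100 — FAILS
x = -100: LHS = |(-100) + 3| = |-97| = 97; 97 < -100 — FAILS

Answer: No, fails for both x = 100 and x = -100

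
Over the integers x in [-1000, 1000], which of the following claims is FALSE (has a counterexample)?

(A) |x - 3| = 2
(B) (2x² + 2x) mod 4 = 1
(A) x = 0: LHS = |0 - 3| = |-3| = 3; 3 = 2 — FAILS
(B) x = 0: LHS = (2·0² + 2·0) mod 4 = 0 mod 4 = 0; 0 = 1 — FAILS

Answer: Both A and B are false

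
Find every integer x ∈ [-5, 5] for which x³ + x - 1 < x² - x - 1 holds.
Holds for: {-5, -4, -3, -2, -1}
Fails for: {0, 1, 2, 3, 4, 5}

Answer: {-5, -4, -3, -2, -1}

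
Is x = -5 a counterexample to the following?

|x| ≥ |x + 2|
Substitute x = -5 into the relation:
x = -5: LHS = |-5| = 5, RHS = |(-5) + 2| = |-3| = 3; 5 ≥ 3 — holds

The claim holds here, so x = -5 is not a counterexample. (A counterexample exists elsewhere, e.g. x = 0.)

Answer: No, x = -5 is not a counterexample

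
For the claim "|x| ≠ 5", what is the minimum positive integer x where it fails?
Testing positive integers:
x = 1: LHS = |1| = 1; 1 ≠ 5 — holds
x = 2: LHS = |2| = 2; 2 ≠ 5 — holds
x = 3: LHS = |3| = 3; 3 ≠ 5 — holds
x = 4: LHS = |4| = 4; 4 ≠ 5 — holds
x = 5: LHS = |5| = 5; 5 ≠ 5 — FAILS  ← smallest positive counterexample

Answer: x = 5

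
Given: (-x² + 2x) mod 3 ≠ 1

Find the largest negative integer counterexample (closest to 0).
Testing negative integers from -1 downward:
x = -1: LHS = (-(-1)² + 2·(-1)) mod 3 = (-3) mod 3 = 0; 0 ≠ 1 — holds
x = -2: LHS = (-(-2)² + 2·(-2)) mod 3 = (-8) mod 3 = 1; 1 ≠ 1 — FAILS  ← closest negative counterexample to 0

Answer: x = -2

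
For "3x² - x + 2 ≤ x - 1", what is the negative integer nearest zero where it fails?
Testing negative integers from -1 downward:
x = -1: LHS = 3·(-1)² - (-1) + 2 = 6, RHS = (-1) - 1 = -2; 6 ≤ -2 — FAILS  ← closest negative counterexample to 0

Answer: x = -1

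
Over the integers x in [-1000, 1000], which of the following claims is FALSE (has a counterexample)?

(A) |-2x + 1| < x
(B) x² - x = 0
(A) x = 0: LHS = |-2·0 + 1| = |1| = 1; 1 < 0 — FAILS
(B) x = -1: LHS = (-1)² - (-1) = 2; 2 = 0 — FAILS

Answer: Both A and B are false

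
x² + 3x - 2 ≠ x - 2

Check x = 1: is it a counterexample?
Substitute x = 1 into the relation:
x = 1: LHS = 1² + 3·1 - 2 = 2, RHS = 1 - 2 = -1; 2 ≠ -1 — holds

The claim holds here, so x = 1 is not a counterexample. (A counterexample exists elsewhere, e.g. x = 0.)

Answer: No, x = 1 is not a counterexample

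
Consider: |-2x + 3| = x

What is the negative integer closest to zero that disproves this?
Testing negative integers from -1 downward:
x = -1: LHS = |-2·(-1) + 3| = |5| = 5; 5 = -1 — FAILS  ← closest negative counterexample to 0

Answer: x = -1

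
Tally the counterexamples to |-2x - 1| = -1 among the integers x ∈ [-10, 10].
Counterexamples in [-10, 10]: {-10, -9, -8, -7, -6, -5, -4, -3, -2, -1, 0, 1, 2, 3, 4, 5, 6, 7, 8, 9, 10}.

Counting them gives 21 values.

Answer: 21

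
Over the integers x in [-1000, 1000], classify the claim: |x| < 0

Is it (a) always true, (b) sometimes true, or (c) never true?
An absolute value is never negative, so the left side is ≥ 0 for every x, while the right side is 0. Tightest case in [-1000, 1000] is x = 0:
x = 0: LHS = |0| = 0; 0 < 0 — FAILS
Hence LHS − RHS is never negative, i.e. LHS ≥ RHS throughout, so the claimed relation (<) fails for every integer in [-1000, 1000].

No integer in the range satisfies it.

Answer: Never true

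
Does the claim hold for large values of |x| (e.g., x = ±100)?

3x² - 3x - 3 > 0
x = 100: LHS = 3·100² - 3·100 - 3 = 29697; 29697 > 0 — holds
x = -100: LHS = 3·(-100)² - 3·(-100) - 3 = 30297; 30297 > 0 — holds

Answer: Yes, holds for both x = 100 and x = -100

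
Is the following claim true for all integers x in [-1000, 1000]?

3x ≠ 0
The claim fails at x = 0:
x = 0: LHS = 3·0 = 0; 0 ≠ 0 — FAILS

Because a single integer refutes it, the statement is false.

Answer: False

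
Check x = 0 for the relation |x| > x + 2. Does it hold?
x = 0: LHS = |0| = 0, RHS = 0 + 2 = 2; 0 > 2 — FAILS

The relation fails at x = 0, so x = 0 is a counterexample.

Answer: No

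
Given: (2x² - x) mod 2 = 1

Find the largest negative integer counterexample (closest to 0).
Testing negative integers from -1 downward:
x = -1: LHS = (2·(-1)² - (-1)) mod 2 = 3 mod 2 = 1; 1 = 1 — holds
x = -2: LHS = (2·(-2)² - (-2)) mod 2 = 10 mod 2 = 0; 0 = 1 — FAILS  ← closest negative counterexample to 0

Answer: x = -2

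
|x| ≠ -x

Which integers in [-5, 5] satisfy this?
Holds for: {1, 2, 3, 4, 5}
Fails for: {-5, -4, -3, -2, -1, 0}

Answer: {1, 2, 3, 4, 5}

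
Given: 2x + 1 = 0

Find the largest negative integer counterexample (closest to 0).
Testing negative integers from -1 downward:
x = -1: LHS = 2·(-1) + 1 = -1; -1 = 0 — FAILS  ← closest negative counterexample to 0

Answer: x = -1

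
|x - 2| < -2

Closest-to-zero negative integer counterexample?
Testing negative integers from -1 downward:
x = -1: LHS = |(-1) - 2| = |-3| = 3; 3 < -2 — FAILS  ← closest negative counterexample to 0

Answer: x = -1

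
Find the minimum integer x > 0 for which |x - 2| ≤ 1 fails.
Testing positive integers:
x = 1: LHS = |1 - 2| = |-1| = 1; 1 ≤ 1 — holds
x = 2: LHS = |2 - 2| = |0| = 0; 0 ≤ 1 — holds
x = 3: LHS = |3 - 2| = |1| = 1; 1 ≤ 1 — holds
x = 4: LHS = |4 - 2| = |2| = 2; 2 ≤ 1 — FAILS  ← smallest positive counterexample

Answer: x = 4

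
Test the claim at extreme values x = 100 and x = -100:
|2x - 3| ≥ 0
x = 100: LHS = |2·100 - 3| = |197| = 197; 197 ≥ 0 — holds
x = -100: LHS = |2·(-100) - 3| = |-203| = 203; 203 ≥ 0 — holds

Answer: Yes, holds for both x = 100 and x = -100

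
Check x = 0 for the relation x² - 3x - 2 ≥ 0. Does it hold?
x = 0: LHS = 0² - 3·0 - 2 = -2; -2 ≥ 0 — FAILS

The relation fails at x = 0, so x = 0 is a counterexample.

Answer: No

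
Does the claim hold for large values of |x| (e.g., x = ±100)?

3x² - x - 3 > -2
x = 100: LHS = 3·100² - 100 - 3 = 29897; 29897 > -2 — holds
x = -100: LHS = 3·(-100)² - (-100) - 3 = 30097; 30097 > -2 — holds

Answer: Yes, holds for both x = 100 and x = -100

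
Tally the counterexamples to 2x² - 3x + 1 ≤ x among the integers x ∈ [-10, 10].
Counterexamples in [-10, 10]: {-10, -9, -8, -7, -6, -5, -4, -3, -2, -1, 0, 2, 3, 4, 5, 6, 7, 8, 9, 10}.

Counting them gives 20 values.

Answer: 20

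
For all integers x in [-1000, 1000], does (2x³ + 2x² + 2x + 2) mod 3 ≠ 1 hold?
For a polynomial with integer coefficients, its value mod 3 depends only on x mod 3, so it suffices to check one representative of each residue class, x = 0, 1, 2:
x = 0: LHS = (2·0³ + 2·0² + 2·0 + 2) mod 3 = 2 mod 3 = 2; 2 ≠ 1 — holds
x = 1: LHS = (2·1³ + 2·1² + 2·1 + 2) mod 3 = 8 mod 3 = 2; 2 ≠ 1 — holds
x = 2: LHS = (2·2³ + 2·2² + 2·2 + 2) mod 3 = 30 mod 3 = 0; 0 ≠ 1 — holds
The relation holds in every residue class, so the relation holds for every integer in [-1000, 1000].

No counterexample exists.

Answer: True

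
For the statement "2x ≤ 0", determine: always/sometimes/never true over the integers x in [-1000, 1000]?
Holds at x = 0: LHS = 2·0 = 0; 0 ≤ 0 — holds
Fails at x = 1: LHS = 2·1 = 2; 2 ≤ 0 — FAILS
It is satisfied by some integers in the range but not all.

Answer: Sometimes true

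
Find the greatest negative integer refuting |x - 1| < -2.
Testing negative integers from -1 downward:
x = -1: LHS = |(-1) - 1| = |-2| = 2; 2 < -2 — FAILS  ← closest negative counterexample to 0

Answer: x = -1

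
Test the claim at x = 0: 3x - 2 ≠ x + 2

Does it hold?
x = 0: LHS = 3·0 - 2 = -2, RHS = 0 + 2 = 2; -2 ≠ 2 — holds

The relation is satisfied at x = 0.

Answer: Yes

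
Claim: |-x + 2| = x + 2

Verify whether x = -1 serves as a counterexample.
Substitute x = -1 into the relation:
x = -1: LHS = |-(-1) + 2| = |3| = 3, RHS = (-1) + 2 = 1; 3 = 1 — FAILS

Since the claim fails at x = -1, this value is a counterexample.

Answer: Yes, x = -1 is a counterexample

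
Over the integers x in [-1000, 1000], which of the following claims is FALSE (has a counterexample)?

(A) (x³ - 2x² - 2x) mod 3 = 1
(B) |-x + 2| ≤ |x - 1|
(A) x = 0: LHS = (0³ - 2·0² - 2·0) mod 3 = 0 mod 3 = 0; 0 = 1 — FAILS
(B) x = 0: LHS = |-0 + 2| = |2| = 2, RHS = |0 - 1| = |-1| = 1; 2 ≤ 1 — FAILS

Answer: Both A and B are false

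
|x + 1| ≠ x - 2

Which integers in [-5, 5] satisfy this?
Over all integers in [-5, 5], LHS − RHS is always positive; it is smallest at x = 0, where it equals 3:
x = 0: LHS = |0 + 1| = |1| = 1, RHS = 0 - 2 = -2; 1 ≠ -2 — holds
At the ends of the range:
x = -5: LHS = |(-5) + 1| = |-4| = 4, RHS = (-5) - 2 = -7; 4 ≠ -7 — holds
x = 5: LHS = |5 + 1| = |6| = 6, RHS = 5 - 2 = 3; 6 ≠ 3 — holds
Hence LHS − RHS is never 0, i.e. the two sides are never equal, so the relation holds for every integer in [-5, 5].

Answer: All integers in [-5, 5]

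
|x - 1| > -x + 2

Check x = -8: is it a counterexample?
Substitute x = -8 into the relation:
x = -8: LHS = |(-8) - 1| = |-9| = 9, RHS = -(-8) + 2 = 10; 9 > 10 — FAILS

Since the claim fails at x = -8, this value is a counterexample.

Answer: Yes, x = -8 is a counterexample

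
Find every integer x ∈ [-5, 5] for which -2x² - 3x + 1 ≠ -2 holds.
Track d = LHS − RHS over the integers in [-5, 5]. Equality would need d = 0, but d changes sign only between consecutive integers, jumping over 0:
x = -3: LHS = -2·(-3)² - 3·(-3) + 1 = -8; -8 ≠ -2 — holds  (d = -6)
x = -2: LHS = -2·(-2)² - 3·(-2) + 1 = -1; -1 ≠ -2 — holds  (d = 1)
x = 0: LHS = -2·0² - 3·0 + 1 = 1; 1 ≠ -2 — holds  (d = 3)
x = 1: LHS = -2·1² - 3·1 + 1 = -4; -4 ≠ -2 — holds  (d = -2)
Away from these crossings d keeps a constant sign, and checking every integer in [-5, 5] confirms d ≠ 0 throughout. Hence the two sides are never equal, so the relation holds for every integer in [-5, 5].

Answer: All integers in [-5, 5]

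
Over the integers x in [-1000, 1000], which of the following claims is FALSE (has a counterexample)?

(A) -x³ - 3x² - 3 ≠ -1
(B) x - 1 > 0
(A) Track d = LHS − RHS over the integers in [-1000, 1000]. Equality would need d = 0, but d changes sign only between consecutive integers, jumping over 0:
x = -4: LHS = -(-4)³ - 3·(-4)² - 3 = 13; 13 ≠ -1 — holds  (d = 14)
x = -3: LHS = -(-3)³ - 3·(-3)² - 3 = -3; -3 ≠ -1 — holds  (d = -2)
Away from these crossings d keeps a constant sign, and checking every integer in [-1000, 1000] confirms d ≠ 0 throughout. Hence the two sides are never equal, so the relation holds for every integer in [-1000, 1000].

(B) x = 0: LHS = 0 - 1 = -1; -1 > 0 — FAILS

Only (B) has a counterexample.

Answer: B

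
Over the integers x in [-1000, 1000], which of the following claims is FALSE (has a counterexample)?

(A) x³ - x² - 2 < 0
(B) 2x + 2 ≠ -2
(A) x = 2: LHS = 2³ - 2² - 2 = 2; 2 < 0 — FAILS
(B) x = -2: LHS = 2·(-2) + 2 = -2; -2 ≠ -2 — FAILS

Answer: Both A and B are false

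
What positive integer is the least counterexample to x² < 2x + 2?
Testing positive integers:
x = 1: LHS = 1² = 1, RHS = 2·1 + 2 = 4; 1 < 4 — holds
x = 2: LHS = 2² = 4, RHS = 2·2 + 2 = 6; 4 < 6 — holds
x = 3: LHS = 3² = 9, RHS = 2·3 + 2 = 8; 9 < 8 — FAILS  ← smallest positive counterexample

Answer: x = 3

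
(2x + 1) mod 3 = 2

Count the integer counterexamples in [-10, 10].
Counterexamples in [-10, 10]: {-9, -8, -6, -5, -3, -2, 0, 1, 3, 4, 6, 7, 9, 10}.

Counting them gives 14 values.

Answer: 14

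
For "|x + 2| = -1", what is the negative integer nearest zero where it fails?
Testing negative integers from -1 downward:
x = -1: LHS = |(-1) + 2| = |1| = 1; 1 = -1 — FAILS  ← closest negative counterexample to 0

Answer: x = -1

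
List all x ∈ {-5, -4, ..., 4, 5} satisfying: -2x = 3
Track d = LHS − RHS over the integers in [-5, 5]. Equality would need d = 0, but d changes sign only between consecutive integers, jumping over 0:
x = -2: LHS = -2·(-2) = 4; 4 = 3 — FAILS  (d = 1)
x = -1: LHS = -2·(-1) = 2; 2 = 3 — FAILS  (d = -1)
Away from these crossings d keeps a constant sign, and checking every integer in [-5, 5] confirms d ≠ 0 throughout. Hence the two sides are never equal, so the claimed relation (=) fails for every integer in [-5, 5].

Answer: None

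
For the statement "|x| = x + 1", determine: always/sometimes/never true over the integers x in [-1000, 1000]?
Track d = LHS − RHS over the integers in [-1000, 1000]. Equality would need d = 0, but d changes sign only between consecutive integers, jumping over 0:
x = -1: LHS = |-1| = 1, RHS = (-1) + 1 = 0; 1 = 0 — FAILS  (d = 1)
x = 0: LHS = |0| = 0, RHS = 0 + 1 = 1; 0 = 1 — FAILS  (d = -1)
Away from these crossings d keeps a constant sign, and checking every integer in [-1000, 1000] confirms d ≠ 0 throughout. Hence the two sides are never equal, so the claimed relation (=) fails for every integer in [-1000, 1000].

No integer in the range satisfies it.

Answer: Never true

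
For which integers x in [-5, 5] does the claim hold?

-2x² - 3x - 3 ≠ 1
Over all integers in [-5, 5], LHS − RHS is always negative; it is closest to 0 at x = -1, where it equals -3:
x = -1: LHS = -2·(-1)² - 3·(-1) - 3 = -2; -2 ≠ 1 — holds
At the ends of the range:
x = -5: LHS = -2·(-5)² - 3·(-5) - 3 = -38; -38 ≠ 1 — holds
x = 5: LHS = -2·5² - 3·5 - 3 = -68; -68 ≠ 1 — holds
Hence LHS − RHS is never 0, i.e. the two sides are never equal, so the relation holds for every integer in [-5, 5].

Answer: All integers in [-5, 5]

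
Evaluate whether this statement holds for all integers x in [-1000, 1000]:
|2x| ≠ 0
The claim fails at x = 0:
x = 0: LHS = |2·0| = |0| = 0; 0 ≠ 0 — FAILS

Because a single integer refutes it, the statement is false.

Answer: False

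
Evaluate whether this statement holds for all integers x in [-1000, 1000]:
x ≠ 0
The claim fails at x = 0:
x = 0: 0 ≠ 0 — FAILS

Because a single integer refutes it, the statement is false.

Answer: False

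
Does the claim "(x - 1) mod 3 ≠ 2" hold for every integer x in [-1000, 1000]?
The claim fails at x = 0:
x = 0: LHS = (0 - 1) mod 3 = (-1) mod 3 = 2; 2 ≠ 2 — FAILS

Because a single integer refutes it, the statement is false.

Answer: False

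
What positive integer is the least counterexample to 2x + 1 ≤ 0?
Testing positive integers:
x = 1: LHS = 2·1 + 1 = 3; 3 ≤ 0 — FAILS  ← smallest positive counterexample

Answer: x = 1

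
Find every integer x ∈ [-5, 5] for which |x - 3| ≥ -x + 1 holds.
Over all integers in [-5, 5], LHS − RHS is smallest at x = 0, where it equals 2:
x = 0: LHS = |0 - 3| = |-3| = 3, RHS = -0 + 1 = 1; 3 ≥ 1 — holds
At the ends of the range:
x = -5: LHS = |(-5) - 3| = |-8| = 8, RHS = -(-5) + 1 = 6; 8 ≥ 6 — holds
x = 5: LHS = |5 - 3| = |2| = 2, RHS = -5 + 1 = -4; 2 ≥ -4 — holds
Hence LHS − RHS is never negative, i.e. LHS ≥ RHS throughout, so the relation holds for every integer in [-5, 5].

Answer: All integers in [-5, 5]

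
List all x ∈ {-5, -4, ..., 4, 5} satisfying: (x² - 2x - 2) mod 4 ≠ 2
Holds for: {-5, -3, -1, 1, 3, 5}
Fails for: {-4, -2, 0, 2, 4}

Answer: {-5, -3, -1, 1, 3, 5}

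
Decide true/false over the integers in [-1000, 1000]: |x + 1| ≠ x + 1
The claim fails at x = 0:
x = 0: LHS = |0 + 1| = |1| = 1, RHS = 0 + 1 = 1; 1 ≠ 1 — FAILS

Because a single integer refutes it, the statement is false.

Answer: False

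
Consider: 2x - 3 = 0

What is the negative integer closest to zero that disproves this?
Testing negative integers from -1 downward:
x = -1: LHS = 2·(-1) - 3 = -5; -5 = 0 — FAILS  ← closest negative counterexample to 0

Answer: x = -1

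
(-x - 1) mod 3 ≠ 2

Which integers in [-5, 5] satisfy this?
Holds for: {-5, -4, -2, -1, 1, 2, 4, 5}
Fails for: {-3, 0, 3}

Answer: {-5, -4, -2, -1, 1, 2, 4, 5}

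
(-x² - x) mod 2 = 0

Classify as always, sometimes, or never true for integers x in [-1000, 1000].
For a polynomial with integer coefficients, its value mod 2 depends only on x mod 2, so it suffices to check one representative of each residue class, x = 0, 1:
x = 0: LHS = (-0² - 0) mod 2 = 0 mod 2 = 0; 0 = 0 — holds
x = 1: LHS = (-1² - 1) mod 2 = (-2) mod 2 = 0; 0 = 0 — holds
The relation holds in every residue class, so the relation holds for every integer in [-1000, 1000].

No counterexample exists.

Answer: Always true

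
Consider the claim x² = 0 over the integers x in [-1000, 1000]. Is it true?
The claim fails at x = 1:
x = 1: LHS = 1² = 1; 1 = 0 — FAILS

Because a single integer refutes it, the statement is false.

Answer: False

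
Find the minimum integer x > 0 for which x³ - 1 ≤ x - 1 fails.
Testing positive integers:
x = 1: LHS = 1³ - 1 = 0, RHS = 1 - 1 = 0; 0 ≤ 0 — holds
x = 2: LHS = 2³ - 1 = 7, RHS = 2 - 1 = 1; 7 ≤ 1 — FAILS  ← smallest positive counterexample

Answer: x = 2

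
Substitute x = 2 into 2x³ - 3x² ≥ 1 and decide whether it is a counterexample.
Substitute x = 2 into the relation:
x = 2: LHS = 2·2³ - 3·2² = 4; 4 ≥ 1 — holds

The claim holds here, so x = 2 is not a counterexample. (A counterexample exists elsewhere, e.g. x = 0.)

Answer: No, x = 2 is not a counterexample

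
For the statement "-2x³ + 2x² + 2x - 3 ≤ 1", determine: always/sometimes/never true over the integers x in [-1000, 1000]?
Holds at x = 0: LHS = -2·0³ + 2·0² + 2·0 - 3 = -3; -3 ≤ 1 — holds
Fails at x = -2: LHS = -2·(-2)³ + 2·(-2)² + 2·(-2) - 3 = 17; 17 ≤ 1 — FAILS
It is satisfied by some integers in the range but not all.

Answer: Sometimes true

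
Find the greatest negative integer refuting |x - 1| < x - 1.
Testing negative integers from -1 downward:
x = -1: LHS = |(-1) - 1| = |-2| = 2, RHS = (-1) - 1 = -2; 2 < -2 — FAILS  ← closest negative counterexample to 0

Answer: x = -1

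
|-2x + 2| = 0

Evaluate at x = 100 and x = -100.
x = 100: LHS = |-2·100 + 2| = |-198| = 198; 198 = 0 — FAILS
x = -100: LHS = |-2·(-100) + 2| = |202| = 202; 202 = 0 — FAILS

Answer: No, fails for both x = 100 and x = -100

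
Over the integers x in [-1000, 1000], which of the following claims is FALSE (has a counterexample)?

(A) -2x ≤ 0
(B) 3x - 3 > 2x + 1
(A) x = -1: LHS = -2·(-1) = 2; 2 ≤ 0 — FAILS
(B) x = 0: LHS = 3·0 - 3 = -3, RHS = 2·0 + 1 = 1; -3 > 1 — FAILS

Answer: Both A and B are false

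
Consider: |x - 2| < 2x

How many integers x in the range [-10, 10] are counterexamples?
Counterexamples in [-10, 10]: {-10, -9, -8, -7, -6, -5, -4, -3, -2, -1, 0}.

Counting them gives 11 values.

Answer: 11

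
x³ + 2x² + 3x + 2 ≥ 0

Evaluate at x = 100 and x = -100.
x = 100: LHS = 100³ + 2·100² + 3·100 + 2 = 1020302; 1020302 ≥ 0 — holds
x = -100: LHS = (-100)³ + 2·(-100)² + 3·(-100) + 2 = -980298; -980298 ≥ 0 — FAILS

Answer: Partially: holds for x = 100, fails for x = -100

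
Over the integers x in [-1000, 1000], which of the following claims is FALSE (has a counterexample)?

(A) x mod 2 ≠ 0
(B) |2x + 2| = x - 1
(A) x = 0: LHS = 0 mod 2 = 0; 0 ≠ 0 — FAILS
(B) x = 0: LHS = |2·0 + 2| = |2| = 2, RHS = 0 - 1 = -1; 2 = -1 — FAILS

Answer: Both A and B are false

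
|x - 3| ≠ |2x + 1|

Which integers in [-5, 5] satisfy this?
Holds for: {-5, -3, -2, -1, 0, 1, 2, 3, 4, 5}
Fails for: {-4}

Answer: {-5, -3, -2, -1, 0, 1, 2, 3, 4, 5}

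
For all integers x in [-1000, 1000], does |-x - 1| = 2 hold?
The claim fails at x = 0:
x = 0: LHS = |-0 - 1| = |-1| = 1; 1 = 2 — FAILS

Because a single integer refutes it, the statement is false.

Answer: False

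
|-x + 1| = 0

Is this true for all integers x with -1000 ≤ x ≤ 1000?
The claim fails at x = 0:
x = 0: LHS = |-0 + 1| = |1| = 1; 1 = 0 — FAILS

Because a single integer refutes it, the statement is false.

Answer: False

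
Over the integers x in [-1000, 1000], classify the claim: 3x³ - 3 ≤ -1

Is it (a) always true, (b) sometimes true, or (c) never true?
Holds at x = 0: LHS = 3·0³ - 3 = -3; -3 ≤ -1 — holds
Fails at x = 1: LHS = 3·1³ - 3 = 0; 0 ≤ -1 — FAILS
It is satisfied by some integers in the range but not all.

Answer: Sometimes true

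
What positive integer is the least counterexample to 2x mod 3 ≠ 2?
Testing positive integers:
x = 1: LHS = (2·1) mod 3 = 2 mod 3 = 2; 2 ≠ 2 — FAILS  ← smallest positive counterexample

Answer: x = 1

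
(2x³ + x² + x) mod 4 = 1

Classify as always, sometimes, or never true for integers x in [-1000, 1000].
For a polynomial with integer coefficients, its value mod 4 depends only on x mod 4, so it suffices to check one representative of each residue class, x = 0, 1, 2, 3:
x = 0: LHS = (2·0³ + 0² + 0) mod 4 = 0 mod 4 = 0; 0 = 1 — FAILS
x = 1: LHS = (2·1³ + 1² + 1) mod 4 = 4 mod 4 = 0; 0 = 1 — FAILS
x = 2: LHS = (2·2³ + 2² + 2) mod 4 = 22 mod 4 = 2; 2 = 1 — FAILS
x = 3: LHS = (2·3³ + 3² + 3) mod 4 = 66 mod 4 = 2; 2 = 1 — FAILS
The relation fails in every residue class, so the claimed relation (=) fails for every integer in [-1000, 1000].

No integer in the range satisfies it.

Answer: Never true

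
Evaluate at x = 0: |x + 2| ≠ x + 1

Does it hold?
x = 0: LHS = |0 + 2| = |2| = 2, RHS = 0 + 1 = 1; 2 ≠ 1 — holds

The relation is satisfied at x = 0.

Answer: Yes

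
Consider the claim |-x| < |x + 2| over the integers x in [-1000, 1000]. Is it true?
The claim fails at x = -1:
x = -1: LHS = |-(-1)| = |1| = 1, RHS = |(-1) + 2| = |1| = 1; 1 < 1 — FAILS

Because a single integer refutes it, the statement is false.

Answer: False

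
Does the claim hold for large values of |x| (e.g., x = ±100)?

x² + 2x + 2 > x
x = 100: LHS = 100² + 2·100 + 2 = 10202; 10202 > 100 — holds
x = -100: LHS = (-100)² + 2·(-100) + 2 = 9802; 9802 > -100 — holds

Answer: Yes, holds for both x = 100 and x = -100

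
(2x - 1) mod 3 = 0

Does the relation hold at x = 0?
x = 0: LHS = (2·0 - 1) mod 3 = (-1) mod 3 = 2; 2 = 0 — FAILS

The relation fails at x = 0, so x = 0 is a counterexample.

Answer: No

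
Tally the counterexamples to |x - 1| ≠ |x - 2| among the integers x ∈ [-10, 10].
Track d = LHS − RHS over the integers in [-10, 10]. Equality would need d = 0, but d changes sign only between consecutive integers, jumping over 0:
x = 1: LHS = |1 - 1| = |0| = 0, RHS = |1 - 2| = |-1| = 1; 0 ≠ 1 — holds  (d = -1)
x = 2: LHS = |2 - 1| = |1| = 1, RHS = |2 - 2| = |0| = 0; 1 ≠ 0 — holds  (d = 1)
Away from these crossings d keeps a constant sign, and checking every integer in [-10, 10] confirms d ≠ 0 throughout. Hence the two sides are never equal, so the relation holds for every integer in [-10, 10].

No counterexample appears in that range.

Answer: 0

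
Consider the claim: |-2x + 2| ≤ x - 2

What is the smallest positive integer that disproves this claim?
Testing positive integers:
x = 1: LHS = |-2·1 + 2| = |0| = 0, RHS = 1 - 2 = -1; 0 ≤ -1 — FAILS  ← smallest positive counterexample

Answer: x = 1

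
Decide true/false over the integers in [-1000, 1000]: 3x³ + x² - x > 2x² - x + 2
The claim fails at x = 0:
x = 0: LHS = 3·0³ + 0² - 0 = 0, RHS = 2·0² - 0 + 2 = 2; 0 > 2 — FAILS

Because a single integer refutes it, the statement is false.

Answer: False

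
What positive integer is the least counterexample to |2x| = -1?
Testing positive integers:
x = 1: LHS = |2·1| = |2| = 2; 2 = -1 — FAILS  ← smallest positive counterexample

Answer: x = 1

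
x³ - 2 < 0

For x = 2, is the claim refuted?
Substitute x = 2 into the relation:
x = 2: LHS = 2³ - 2 = 6; 6 < 0 — FAILS

Since the claim fails at x = 2, this value is a counterexample.

Answer: Yes, x = 2 is a counterexample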